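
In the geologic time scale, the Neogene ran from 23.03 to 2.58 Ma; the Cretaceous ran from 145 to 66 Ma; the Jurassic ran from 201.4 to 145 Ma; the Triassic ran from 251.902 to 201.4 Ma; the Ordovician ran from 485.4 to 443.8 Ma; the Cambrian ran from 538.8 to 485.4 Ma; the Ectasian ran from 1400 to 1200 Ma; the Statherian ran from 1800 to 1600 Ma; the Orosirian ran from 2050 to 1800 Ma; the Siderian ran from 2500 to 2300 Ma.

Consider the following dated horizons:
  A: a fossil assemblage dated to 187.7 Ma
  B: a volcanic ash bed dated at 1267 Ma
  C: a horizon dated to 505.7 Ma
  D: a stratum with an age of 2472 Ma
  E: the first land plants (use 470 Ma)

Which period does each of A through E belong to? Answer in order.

A: 187.7 Ma lies in 201.4–145 Ma, so Jurassic.
B: 1267 Ma lies in 1400–1200 Ma, so Ectasian.
C: 505.7 Ma lies in 538.8–485.4 Ma, so Cambrian.
D: 2472 Ma lies in 2500–2300 Ma, so Siderian.
E: 470 Ma lies in 485.4–443.8 Ma, so Ordovician.

A — Jurassic; B — Ectasian; C — Cambrian; D — Siderian; E — Ordovician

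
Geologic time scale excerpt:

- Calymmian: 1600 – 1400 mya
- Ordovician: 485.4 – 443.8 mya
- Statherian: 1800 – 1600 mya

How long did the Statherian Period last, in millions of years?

1800 − 1600 = 200 million years.

200 million years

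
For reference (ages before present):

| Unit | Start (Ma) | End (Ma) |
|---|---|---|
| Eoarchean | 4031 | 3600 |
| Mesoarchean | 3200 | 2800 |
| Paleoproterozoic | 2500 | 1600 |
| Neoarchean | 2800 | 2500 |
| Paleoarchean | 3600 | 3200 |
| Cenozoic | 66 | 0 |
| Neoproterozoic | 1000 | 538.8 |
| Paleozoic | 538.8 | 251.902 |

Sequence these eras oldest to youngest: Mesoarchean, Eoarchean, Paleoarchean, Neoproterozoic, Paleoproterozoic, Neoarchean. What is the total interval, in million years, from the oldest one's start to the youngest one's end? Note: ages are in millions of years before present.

From the excerpt: Mesoarchean 3200–2800; Eoarchean 4031–3600; Paleoarchean 3600–3200; Neoproterozoic 1000–538.8; Paleoproterozoic 2500–1600; Neoarchean 2800–2500 (Ma).
Larger Ma is earlier, so the oldest is Eoarchean and the youngest is Neoproterozoic; oldest to youngest: Eoarchean, Paleoarchean, Mesoarchean, Neoarchean, Paleoproterozoic, Neoproterozoic.
Oldest start 4031 minus youngest end 538.8 gives 3492.2 Myr overall.

Eoarchean, Paleoarchean, Mesoarchean, Neoarchean, Paleoproterozoic, Neoproterozoic; total span 3492.2 Myr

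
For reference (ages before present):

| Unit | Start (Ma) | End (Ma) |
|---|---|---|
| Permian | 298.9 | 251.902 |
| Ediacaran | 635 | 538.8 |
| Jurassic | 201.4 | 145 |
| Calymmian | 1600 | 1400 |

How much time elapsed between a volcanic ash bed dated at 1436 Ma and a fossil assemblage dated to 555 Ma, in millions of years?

1436 − 555 = 881 million years.

881 million years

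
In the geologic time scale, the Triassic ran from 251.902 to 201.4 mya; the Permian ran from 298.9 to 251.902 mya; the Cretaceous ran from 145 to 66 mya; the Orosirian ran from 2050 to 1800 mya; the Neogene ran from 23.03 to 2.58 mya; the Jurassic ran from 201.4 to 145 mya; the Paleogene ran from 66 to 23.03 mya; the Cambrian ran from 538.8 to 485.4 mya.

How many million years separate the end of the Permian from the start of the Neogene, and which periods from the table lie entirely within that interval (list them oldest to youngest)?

228.872 million years; Triassic, Jurassic, Cretaceous, Paleogene

The Permian closes at 251.902 Ma and the Neogene opens at 23.03 Ma, so the interval is 251.902 − 23.03 = 228.872 Myr.
A period fits inside if it starts at or after 251.902 Ma and ends at or before 23.03 Ma; oldest first that gives Triassic, Jurassic, Cretaceous, Paleogene.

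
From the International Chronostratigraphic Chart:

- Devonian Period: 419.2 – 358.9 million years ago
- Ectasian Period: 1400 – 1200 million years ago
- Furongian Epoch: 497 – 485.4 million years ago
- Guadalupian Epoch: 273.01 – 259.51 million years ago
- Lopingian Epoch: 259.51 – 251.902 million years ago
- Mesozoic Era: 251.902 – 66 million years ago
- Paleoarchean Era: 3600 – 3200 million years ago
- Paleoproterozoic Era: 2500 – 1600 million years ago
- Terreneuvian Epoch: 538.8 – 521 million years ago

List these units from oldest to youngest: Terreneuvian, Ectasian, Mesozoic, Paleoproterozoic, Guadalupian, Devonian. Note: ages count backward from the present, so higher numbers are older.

Paleoproterozoic → Ectasian → Terreneuvian → Devonian → Guadalupian → Mesozoic

The oldest of these is Paleoproterozoic (starts 2500 Ma) and the youngest is Mesozoic (ends 66 Ma).
In between, by decreasing start age: Ectasian (1400), Terreneuvian (538.8), Devonian (419.2), Guadalupian (273.01).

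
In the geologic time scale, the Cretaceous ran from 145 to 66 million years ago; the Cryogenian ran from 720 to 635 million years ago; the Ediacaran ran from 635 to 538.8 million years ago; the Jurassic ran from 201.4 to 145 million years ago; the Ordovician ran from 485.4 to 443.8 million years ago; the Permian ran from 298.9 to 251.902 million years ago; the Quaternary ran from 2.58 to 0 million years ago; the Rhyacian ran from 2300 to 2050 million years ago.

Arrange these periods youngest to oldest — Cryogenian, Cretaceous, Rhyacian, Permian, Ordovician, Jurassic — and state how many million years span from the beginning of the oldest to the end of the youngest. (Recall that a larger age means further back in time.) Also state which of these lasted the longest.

Cretaceous, Jurassic, Permian, Ordovician, Cryogenian, Rhyacian; total span 2234 Myr; longest is Rhyacian

Start ages (Ma): Rhyacian 2300, Cryogenian 720, Ordovician 485.4, Permian 298.9, Jurassic 201.4, Cretaceous 145.
Ordered youngest to oldest: Cretaceous, Jurassic, Permian, Ordovician, Cryogenian, Rhyacian.
Span = 2300 − 66 = 2234 Myr.
Durations: Jurassic 56.4, Ordovician 41.6, Permian 46.998, Rhyacian 250, Cryogenian 85, Cretaceous 79 → longest is Rhyacian (250 Myr).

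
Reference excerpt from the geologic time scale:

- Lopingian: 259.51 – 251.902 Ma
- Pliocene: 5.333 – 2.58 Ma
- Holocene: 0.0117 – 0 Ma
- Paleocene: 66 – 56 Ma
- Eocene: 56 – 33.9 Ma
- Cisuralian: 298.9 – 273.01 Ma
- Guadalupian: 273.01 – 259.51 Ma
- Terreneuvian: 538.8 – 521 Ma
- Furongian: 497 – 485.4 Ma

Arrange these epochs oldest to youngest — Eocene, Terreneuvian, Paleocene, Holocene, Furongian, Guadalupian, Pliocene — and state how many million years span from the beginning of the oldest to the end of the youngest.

Start ages (Ma): Terreneuvian 538.8, Furongian 497, Guadalupian 273.01, Paleocene 66, Eocene 56, Pliocene 5.333, Holocene 0.0117.
Ordered oldest to youngest: Terreneuvian, Furongian, Guadalupian, Paleocene, Eocene, Pliocene, Holocene.
Span = 538.8 − 0 = 538.8 Myr.

Terreneuvian, Furongian, Guadalupian, Paleocene, Eocene, Pliocene, Holocene; total span 538.8 Myr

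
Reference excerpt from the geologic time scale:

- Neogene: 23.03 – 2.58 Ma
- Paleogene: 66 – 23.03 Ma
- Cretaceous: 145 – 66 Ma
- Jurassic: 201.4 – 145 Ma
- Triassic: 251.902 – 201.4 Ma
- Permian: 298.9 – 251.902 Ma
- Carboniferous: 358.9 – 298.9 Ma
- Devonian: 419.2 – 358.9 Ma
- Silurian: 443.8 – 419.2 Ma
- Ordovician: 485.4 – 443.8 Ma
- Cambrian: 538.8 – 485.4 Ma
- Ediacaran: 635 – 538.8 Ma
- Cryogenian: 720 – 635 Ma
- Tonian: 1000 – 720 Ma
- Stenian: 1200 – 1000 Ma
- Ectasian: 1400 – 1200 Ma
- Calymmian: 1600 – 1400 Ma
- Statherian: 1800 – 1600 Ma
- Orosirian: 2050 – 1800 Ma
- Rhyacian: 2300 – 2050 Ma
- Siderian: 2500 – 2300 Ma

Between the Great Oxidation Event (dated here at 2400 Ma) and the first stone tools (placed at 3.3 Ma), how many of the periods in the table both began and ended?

19

2400 Ma sits inside the Siderian (2500–2300) and 3.3 Ma inside the Neogene (23.03–2.58); neither of those is wholly between the two dates.
The listed periods lying completely between them are Rhyacian, Orosirian, Statherian, Calymmian, Ectasian, Stenian, Tonian, Cryogenian, Ediacaran, Cambrian, Ordovician, Silurian, Devonian, Carboniferous, Permian, Triassic, Jurassic, Cretaceous, Paleogene — 19 in all.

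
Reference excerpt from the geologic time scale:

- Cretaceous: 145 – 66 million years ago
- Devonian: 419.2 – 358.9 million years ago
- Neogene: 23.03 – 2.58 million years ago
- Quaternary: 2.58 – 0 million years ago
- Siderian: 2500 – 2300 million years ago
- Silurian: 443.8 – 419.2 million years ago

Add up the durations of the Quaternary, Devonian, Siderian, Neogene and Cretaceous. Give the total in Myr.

362.33 million years

Each duration: Quaternary = 2.58; Devonian = 60.3; Siderian = 200; Neogene = 20.45; Cretaceous = 79.
Sum: 2.58 + 60.3 + 200 + 20.45 + 79 = 362.33 Myr.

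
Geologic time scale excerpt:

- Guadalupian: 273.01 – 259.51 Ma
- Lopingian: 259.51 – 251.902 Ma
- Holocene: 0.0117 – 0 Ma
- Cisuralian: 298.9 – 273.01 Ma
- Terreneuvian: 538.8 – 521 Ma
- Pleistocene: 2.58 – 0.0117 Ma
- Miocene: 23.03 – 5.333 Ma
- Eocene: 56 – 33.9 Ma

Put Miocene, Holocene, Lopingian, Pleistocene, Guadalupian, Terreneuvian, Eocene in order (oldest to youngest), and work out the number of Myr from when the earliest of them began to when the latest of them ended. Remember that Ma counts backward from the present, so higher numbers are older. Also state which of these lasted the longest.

From the excerpt: Miocene 23.03–5.333; Holocene 0.0117–0; Lopingian 259.51–251.902; Pleistocene 2.58–0.0117; Guadalupian 273.01–259.51; Terreneuvian 538.8–521; Eocene 56–33.9 (Ma).
Larger Ma is earlier, so the oldest is Terreneuvian and the youngest is Holocene; oldest to youngest: Terreneuvian, Guadalupian, Lopingian, Eocene, Miocene, Pleistocene, Holocene.
Oldest start 538.8 minus youngest end 0 gives 538.8 Myr overall.
Individual lengths (start − end): Lopingian 7.608; Terreneuvian 17.8; Eocene 22.1; Holocene 0.0117; Guadalupian 13.5; Pleistocene 2.5683; Miocene 17.697. The largest is Eocene at 22.1 Myr.

Terreneuvian, Guadalupian, Lopingian, Eocene, Miocene, Pleistocene, Holocene; total span 538.8 Myr; longest is Eocene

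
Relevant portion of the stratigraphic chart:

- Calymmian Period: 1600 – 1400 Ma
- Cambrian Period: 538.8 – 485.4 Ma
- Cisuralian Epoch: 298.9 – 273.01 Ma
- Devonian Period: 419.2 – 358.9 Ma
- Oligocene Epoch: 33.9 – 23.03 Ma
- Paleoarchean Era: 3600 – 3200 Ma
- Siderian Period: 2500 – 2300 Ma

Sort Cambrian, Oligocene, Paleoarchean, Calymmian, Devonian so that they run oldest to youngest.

Sorting by start age (descending Ma, since larger Ma = older): Paleoarchean start 3600, Calymmian start 1600, Cambrian start 538.8, Devonian start 419.2, Oligocene start 33.9.

Paleoarchean, Calymmian, Cambrian, Devonian, Oligocene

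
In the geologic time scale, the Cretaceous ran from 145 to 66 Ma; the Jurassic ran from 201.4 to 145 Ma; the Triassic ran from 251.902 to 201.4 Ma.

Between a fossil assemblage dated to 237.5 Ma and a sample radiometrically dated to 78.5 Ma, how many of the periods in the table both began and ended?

237.5 Ma sits inside the Triassic (251.902–201.4) and 78.5 Ma inside the Cretaceous (145–66); neither of those is wholly between the two dates.
The listed periods lying completely between them are Jurassic — 1 in all.

1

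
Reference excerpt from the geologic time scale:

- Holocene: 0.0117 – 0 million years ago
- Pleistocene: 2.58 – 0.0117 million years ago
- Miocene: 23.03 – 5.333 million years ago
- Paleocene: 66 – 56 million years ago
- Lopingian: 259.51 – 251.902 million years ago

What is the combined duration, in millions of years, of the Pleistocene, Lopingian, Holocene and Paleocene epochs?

Duration is start − end for each: (2.58 − 0.0117) + (259.51 − 251.902) + (0.0117 − 0) + (66 − 56).
That is 2.5683 + 7.608 + 0.0117 + 10, which totals 20.188 million years.

20.188 million years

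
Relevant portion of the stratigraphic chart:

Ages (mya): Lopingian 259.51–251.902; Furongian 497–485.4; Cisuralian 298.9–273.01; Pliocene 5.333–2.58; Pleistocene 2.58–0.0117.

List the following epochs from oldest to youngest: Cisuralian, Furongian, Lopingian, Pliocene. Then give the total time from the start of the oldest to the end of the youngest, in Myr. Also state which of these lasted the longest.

Furongian → Cisuralian → Lopingian → Pliocene; total span 494.42 Myr; longest is Cisuralian

From the excerpt: Cisuralian 298.9–273.01; Furongian 497–485.4; Lopingian 259.51–251.902; Pliocene 5.333–2.58 (Ma).
Larger Ma is earlier, so the oldest is Furongian and the youngest is Pliocene; oldest to youngest: Furongian, Cisuralian, Lopingian, Pliocene.
Oldest start 497 minus youngest end 2.58 gives 494.42 Myr overall.
Individual lengths (start − end): Furongian 11.6; Pliocene 2.753; Lopingian 7.608; Cisuralian 25.89. The largest is Cisuralian at 25.89 Myr.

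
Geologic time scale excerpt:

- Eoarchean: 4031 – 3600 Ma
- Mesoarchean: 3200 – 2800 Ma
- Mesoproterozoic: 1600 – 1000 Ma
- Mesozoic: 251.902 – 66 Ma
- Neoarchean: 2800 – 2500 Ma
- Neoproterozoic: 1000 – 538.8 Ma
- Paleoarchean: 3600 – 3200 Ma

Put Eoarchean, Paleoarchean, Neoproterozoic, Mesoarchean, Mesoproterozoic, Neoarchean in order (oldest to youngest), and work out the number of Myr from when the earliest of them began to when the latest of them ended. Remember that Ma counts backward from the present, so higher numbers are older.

Eoarchean → Paleoarchean → Mesoarchean → Neoarchean → Mesoproterozoic → Neoproterozoic; total span 3492.2 Myr

Start ages (Ma): Eoarchean 4031, Paleoarchean 3600, Mesoarchean 3200, Neoarchean 2800, Mesoproterozoic 1600, Neoproterozoic 1000.
Ordered oldest to youngest: Eoarchean, Paleoarchean, Mesoarchean, Neoarchean, Mesoproterozoic, Neoproterozoic.
Span = 4031 − 538.8 = 3492.2 Myr.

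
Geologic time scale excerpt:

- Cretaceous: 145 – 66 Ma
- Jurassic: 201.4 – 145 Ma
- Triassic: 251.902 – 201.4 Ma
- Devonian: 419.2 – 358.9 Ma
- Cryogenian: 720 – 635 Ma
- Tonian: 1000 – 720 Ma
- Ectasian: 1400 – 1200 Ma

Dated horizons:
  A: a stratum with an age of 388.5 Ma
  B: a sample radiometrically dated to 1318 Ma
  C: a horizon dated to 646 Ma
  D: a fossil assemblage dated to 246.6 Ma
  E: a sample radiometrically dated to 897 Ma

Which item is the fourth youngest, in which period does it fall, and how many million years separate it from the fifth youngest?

E, in the Tonian; 421 million years to B

Sorted youngest-first by Ma: D (246.6), A (388.5), C (646), E (897), B (1318).
The fourth youngest is E at 897 Ma, which lies in 1000–720 Ma: the Tonian.
The fifth youngest is B at 1318 Ma; separation = |897 − 1318| = 421 Myr.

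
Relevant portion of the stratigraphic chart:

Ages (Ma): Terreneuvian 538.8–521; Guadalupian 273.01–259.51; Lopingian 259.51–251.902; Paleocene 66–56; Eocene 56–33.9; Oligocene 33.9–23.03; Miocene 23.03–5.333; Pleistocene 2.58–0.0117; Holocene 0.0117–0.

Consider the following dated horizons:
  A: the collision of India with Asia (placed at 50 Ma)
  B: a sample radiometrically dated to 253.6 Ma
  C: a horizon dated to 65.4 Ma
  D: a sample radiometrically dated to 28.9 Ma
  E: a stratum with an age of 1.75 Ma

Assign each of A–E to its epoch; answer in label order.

A — Eocene; B — Lopingian; C — Paleocene; D — Oligocene; E — Pleistocene

Match each age against the start–end ranges in the excerpt: A = 50 Ma → Eocene (56–33.9); B = 253.6 Ma → Lopingian (259.51–251.902); C = 65.4 Ma → Paleocene (66–56); D = 28.9 Ma → Oligocene (33.9–23.03); E = 1.75 Ma → Pleistocene (2.58–0.0117).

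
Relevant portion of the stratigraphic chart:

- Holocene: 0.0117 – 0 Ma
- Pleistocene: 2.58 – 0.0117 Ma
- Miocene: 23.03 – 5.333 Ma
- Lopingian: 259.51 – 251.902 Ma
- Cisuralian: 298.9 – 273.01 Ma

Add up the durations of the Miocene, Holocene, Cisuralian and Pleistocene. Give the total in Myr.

46.167 million years

Each duration: Miocene = 17.697; Holocene = 0.0117; Cisuralian = 25.89; Pleistocene = 2.5683.
Sum: 17.697 + 0.0117 + 25.89 + 2.5683 = 46.167 Myr.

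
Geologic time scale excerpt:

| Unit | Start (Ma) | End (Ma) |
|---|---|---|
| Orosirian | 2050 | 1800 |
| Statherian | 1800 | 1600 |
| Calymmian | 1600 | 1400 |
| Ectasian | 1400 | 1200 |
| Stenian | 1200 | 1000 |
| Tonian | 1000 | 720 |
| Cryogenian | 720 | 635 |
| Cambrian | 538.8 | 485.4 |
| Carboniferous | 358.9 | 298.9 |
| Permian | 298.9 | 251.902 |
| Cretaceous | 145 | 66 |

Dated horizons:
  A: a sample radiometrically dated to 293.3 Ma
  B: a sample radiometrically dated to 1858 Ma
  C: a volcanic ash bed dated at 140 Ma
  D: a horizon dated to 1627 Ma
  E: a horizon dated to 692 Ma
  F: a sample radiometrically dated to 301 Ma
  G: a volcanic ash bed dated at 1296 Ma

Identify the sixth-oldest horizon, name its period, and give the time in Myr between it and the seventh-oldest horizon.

Sorted oldest-first by Ma: B (1858), D (1627), G (1296), E (692), F (301), A (293.3), C (140).
The sixth oldest is A at 293.3 Ma, which lies in 298.9–251.902 Ma: the Permian.
The seventh oldest is C at 140 Ma; separation = |293.3 − 140| = 153.3 Myr.

A, in the Permian; 153.3 million years to C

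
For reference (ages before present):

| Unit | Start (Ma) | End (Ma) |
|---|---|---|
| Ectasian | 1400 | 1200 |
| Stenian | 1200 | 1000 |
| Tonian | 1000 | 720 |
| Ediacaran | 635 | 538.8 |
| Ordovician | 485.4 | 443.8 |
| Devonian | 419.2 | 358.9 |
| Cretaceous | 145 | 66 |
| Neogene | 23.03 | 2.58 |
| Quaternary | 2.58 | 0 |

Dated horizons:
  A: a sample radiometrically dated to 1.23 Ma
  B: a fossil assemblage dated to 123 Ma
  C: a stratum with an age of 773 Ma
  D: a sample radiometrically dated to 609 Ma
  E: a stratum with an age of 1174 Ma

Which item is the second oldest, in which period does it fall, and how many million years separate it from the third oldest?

C, in the Tonian; 164 million years to D

Larger Ma means older, so oldest first: E 1174 > C 773 > D 609 > B 123 > A 1.23.
Counting 2 along gives C (773 Ma); the excerpt puts that inside the Tonian, 1000–720 Ma.
Next in line is D (609 Ma), and 773 − 609 = 164 Myr.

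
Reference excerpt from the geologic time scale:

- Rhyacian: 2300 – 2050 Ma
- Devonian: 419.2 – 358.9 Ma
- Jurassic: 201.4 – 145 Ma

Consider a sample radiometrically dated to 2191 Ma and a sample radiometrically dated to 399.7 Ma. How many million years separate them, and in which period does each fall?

1791.3 million years apart; the first in the Rhyacian, the second in the Devonian

Elapsed time: 2191 − 399.7 = 1791.3 Myr.
2191 Ma lies within 2300–2050 Ma: Rhyacian.
399.7 Ma lies within 419.2–358.9 Ma: Devonian.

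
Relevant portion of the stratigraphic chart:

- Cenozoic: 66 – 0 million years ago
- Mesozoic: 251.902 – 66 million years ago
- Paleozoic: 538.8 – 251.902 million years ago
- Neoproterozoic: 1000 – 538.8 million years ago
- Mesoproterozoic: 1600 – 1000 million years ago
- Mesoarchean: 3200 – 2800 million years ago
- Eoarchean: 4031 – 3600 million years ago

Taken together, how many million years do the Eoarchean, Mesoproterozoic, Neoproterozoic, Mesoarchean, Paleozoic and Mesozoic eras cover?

Duration is start − end for each: (4031 − 3600) + (1600 − 1000) + (1000 − 538.8) + (3200 − 2800) + (538.8 − 251.902) + (251.902 − 66).
That is 431 + 600 + 461.2 + 400 + 286.898 + 185.902, which totals 2365 million years.

2365 million years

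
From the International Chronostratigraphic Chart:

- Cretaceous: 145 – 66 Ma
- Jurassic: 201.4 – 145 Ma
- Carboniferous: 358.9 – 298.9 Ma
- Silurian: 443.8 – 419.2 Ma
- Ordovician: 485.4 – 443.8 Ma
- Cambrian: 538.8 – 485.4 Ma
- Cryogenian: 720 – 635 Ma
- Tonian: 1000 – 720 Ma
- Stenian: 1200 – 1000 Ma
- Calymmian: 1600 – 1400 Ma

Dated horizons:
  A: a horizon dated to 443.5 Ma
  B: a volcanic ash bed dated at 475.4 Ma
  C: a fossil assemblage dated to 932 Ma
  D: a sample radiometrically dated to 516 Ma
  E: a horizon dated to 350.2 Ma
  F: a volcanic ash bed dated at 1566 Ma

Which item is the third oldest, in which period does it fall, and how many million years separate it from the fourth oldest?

Sorted oldest-first by Ma: F (1566), C (932), D (516), B (475.4), A (443.5), E (350.2).
The third oldest is D at 516 Ma, which lies in 538.8–485.4 Ma: the Cambrian.
The fourth oldest is B at 475.4 Ma; separation = |516 − 475.4| = 40.6 Myr.

D, in the Cambrian; 40.6 million years to B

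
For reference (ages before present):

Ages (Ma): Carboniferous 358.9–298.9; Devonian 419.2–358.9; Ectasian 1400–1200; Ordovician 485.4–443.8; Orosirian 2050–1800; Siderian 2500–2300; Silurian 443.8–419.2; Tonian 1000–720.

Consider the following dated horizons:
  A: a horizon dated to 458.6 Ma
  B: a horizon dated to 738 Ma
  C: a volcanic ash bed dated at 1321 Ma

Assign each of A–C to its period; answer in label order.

A: 458.6 Ma lies in 485.4–443.8 Ma, so Ordovician.
B: 738 Ma lies in 1000–720 Ma, so Tonian.
C: 1321 Ma lies in 1400–1200 Ma, so Ectasian.

A — Ordovician; B — Tonian; C — Ectasian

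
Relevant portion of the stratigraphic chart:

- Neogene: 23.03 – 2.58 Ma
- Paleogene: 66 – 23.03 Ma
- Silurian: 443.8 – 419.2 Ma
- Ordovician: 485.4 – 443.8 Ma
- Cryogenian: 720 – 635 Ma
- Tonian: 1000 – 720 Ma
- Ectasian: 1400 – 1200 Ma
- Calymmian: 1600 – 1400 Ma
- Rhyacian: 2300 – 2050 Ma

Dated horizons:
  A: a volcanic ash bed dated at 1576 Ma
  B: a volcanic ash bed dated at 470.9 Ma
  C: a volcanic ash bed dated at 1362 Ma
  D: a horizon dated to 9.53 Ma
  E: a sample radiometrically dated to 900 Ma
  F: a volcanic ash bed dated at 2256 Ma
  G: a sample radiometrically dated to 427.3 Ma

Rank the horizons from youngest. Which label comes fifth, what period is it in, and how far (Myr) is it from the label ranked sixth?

C, in the Ectasian; 214 million years to A

Sorted youngest-first by Ma: D (9.53), G (427.3), B (470.9), E (900), C (1362), A (1576), F (2256).
The fifth youngest is C at 1362 Ma, which lies in 1400–1200 Ma: the Ectasian.
The sixth youngest is A at 1576 Ma; separation = |1362 − 1576| = 214 Myr.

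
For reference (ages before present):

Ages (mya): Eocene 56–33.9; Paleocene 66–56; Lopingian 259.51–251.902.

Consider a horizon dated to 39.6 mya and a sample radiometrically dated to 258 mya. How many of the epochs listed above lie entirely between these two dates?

1

258 Ma sits inside the Lopingian (259.51–251.902) and 39.6 Ma inside the Eocene (56–33.9); neither of those is wholly between the two dates.
The listed epochs lying completely between them are Paleocene — 1 in all.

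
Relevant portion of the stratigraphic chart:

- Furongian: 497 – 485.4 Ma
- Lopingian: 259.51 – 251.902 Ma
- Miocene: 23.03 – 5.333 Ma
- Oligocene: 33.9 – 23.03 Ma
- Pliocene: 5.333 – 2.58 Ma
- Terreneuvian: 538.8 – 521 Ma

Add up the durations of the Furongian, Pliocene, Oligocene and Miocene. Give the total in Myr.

42.92 million years

Each duration: Furongian = 11.6; Pliocene = 2.753; Oligocene = 10.87; Miocene = 17.697.
Sum: 11.6 + 2.753 + 10.87 + 17.697 = 42.92 Myr.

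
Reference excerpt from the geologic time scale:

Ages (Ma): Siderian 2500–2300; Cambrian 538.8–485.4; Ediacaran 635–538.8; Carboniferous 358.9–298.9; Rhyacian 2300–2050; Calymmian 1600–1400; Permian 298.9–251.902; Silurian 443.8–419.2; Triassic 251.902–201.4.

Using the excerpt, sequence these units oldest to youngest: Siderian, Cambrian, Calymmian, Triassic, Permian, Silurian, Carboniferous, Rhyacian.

The oldest of these is Siderian (starts 2500 Ma) and the youngest is Triassic (ends 201.4 Ma).
In between, by decreasing start age: Rhyacian (2300), Calymmian (1600), Cambrian (538.8), Silurian (443.8), Carboniferous (358.9), Permian (298.9).

Siderian → Rhyacian → Calymmian → Cambrian → Silurian → Carboniferous → Permian → Triassic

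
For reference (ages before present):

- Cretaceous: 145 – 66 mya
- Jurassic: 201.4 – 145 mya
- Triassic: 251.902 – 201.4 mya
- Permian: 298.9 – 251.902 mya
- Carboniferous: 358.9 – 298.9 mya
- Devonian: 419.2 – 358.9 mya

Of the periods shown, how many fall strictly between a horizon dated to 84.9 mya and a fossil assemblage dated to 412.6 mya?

4

The older date is 412.6 Ma and the younger is 84.9 Ma.
Periods with start < 412.6 and end > 84.9 Ma: Carboniferous (358.9–298.9), Permian (298.9–251.902), Triassic (251.902–201.4), Jurassic (201.4–145).
That is 4 complete periods.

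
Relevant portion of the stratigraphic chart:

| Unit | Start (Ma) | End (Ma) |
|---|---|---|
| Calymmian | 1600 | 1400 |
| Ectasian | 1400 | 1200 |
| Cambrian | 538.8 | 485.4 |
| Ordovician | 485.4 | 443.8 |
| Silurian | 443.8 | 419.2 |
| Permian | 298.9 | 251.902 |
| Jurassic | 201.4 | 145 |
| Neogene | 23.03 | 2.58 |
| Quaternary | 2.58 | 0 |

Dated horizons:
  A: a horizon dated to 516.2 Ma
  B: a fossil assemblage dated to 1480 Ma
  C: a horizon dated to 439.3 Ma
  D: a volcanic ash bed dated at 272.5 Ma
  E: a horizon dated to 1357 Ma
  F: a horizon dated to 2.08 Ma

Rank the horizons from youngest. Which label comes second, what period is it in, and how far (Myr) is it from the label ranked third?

D, in the Permian; 166.8 million years to C

Smaller Ma means younger, so youngest first: F 2.08 < D 272.5 < C 439.3 < A 516.2 < E 1357 < B 1480.
Counting 2 along gives D (272.5 Ma); the excerpt puts that inside the Permian, 298.9–251.902 Ma.
Next in line is C (439.3 Ma), and 439.3 − 272.5 = 166.8 Myr.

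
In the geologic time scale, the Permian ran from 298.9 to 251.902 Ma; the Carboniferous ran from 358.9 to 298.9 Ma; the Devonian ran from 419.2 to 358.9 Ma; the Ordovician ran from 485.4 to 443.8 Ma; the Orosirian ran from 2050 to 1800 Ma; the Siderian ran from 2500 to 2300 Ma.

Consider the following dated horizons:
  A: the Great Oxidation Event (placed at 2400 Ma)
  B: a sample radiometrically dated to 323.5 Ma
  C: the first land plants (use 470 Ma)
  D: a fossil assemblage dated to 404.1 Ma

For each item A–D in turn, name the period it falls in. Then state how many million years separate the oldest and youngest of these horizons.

A — Siderian; B — Carboniferous; C — Ordovician; D — Devonian; span 2076.5 million years

A: 2400 Ma lies in 2500–2300 Ma, so Siderian.
B: 323.5 Ma lies in 358.9–298.9 Ma, so Carboniferous.
C: 470 Ma lies in 485.4–443.8 Ma, so Ordovician.
D: 404.1 Ma lies in 419.2–358.9 Ma, so Devonian.
Oldest = 2400 Ma, youngest = 323.5 Ma → span 2076.5 Myr.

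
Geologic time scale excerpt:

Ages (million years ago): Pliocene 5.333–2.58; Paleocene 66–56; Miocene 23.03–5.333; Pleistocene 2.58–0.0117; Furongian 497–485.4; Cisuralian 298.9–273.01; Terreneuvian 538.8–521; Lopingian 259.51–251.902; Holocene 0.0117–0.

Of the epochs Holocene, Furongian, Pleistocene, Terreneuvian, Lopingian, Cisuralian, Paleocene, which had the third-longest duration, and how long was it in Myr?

Furongian, 11.6 million years

Durations: Holocene 0.0117; Furongian 11.6; Pleistocene 2.5683; Terreneuvian 17.8; Lopingian 7.608; Cisuralian 25.89; Paleocene 10 Myr.
Sorted longest-first: Cisuralian (25.89), Terreneuvian (17.8), Furongian (11.6), Paleocene (10), Lopingian (7.608), Pleistocene (2.5683), Holocene (0.0117).
The third longest is Furongian at 11.6 Myr.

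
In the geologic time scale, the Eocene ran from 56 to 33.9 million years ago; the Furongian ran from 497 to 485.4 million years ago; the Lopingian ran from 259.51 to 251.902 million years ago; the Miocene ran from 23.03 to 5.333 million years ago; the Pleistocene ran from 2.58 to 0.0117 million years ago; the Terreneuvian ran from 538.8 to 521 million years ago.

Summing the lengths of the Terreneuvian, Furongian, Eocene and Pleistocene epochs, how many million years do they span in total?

Each duration: Terreneuvian = 17.8; Furongian = 11.6; Eocene = 22.1; Pleistocene = 2.5683.
Sum: 17.8 + 11.6 + 22.1 + 2.5683 = 54.0683 Myr.

54.0683 million years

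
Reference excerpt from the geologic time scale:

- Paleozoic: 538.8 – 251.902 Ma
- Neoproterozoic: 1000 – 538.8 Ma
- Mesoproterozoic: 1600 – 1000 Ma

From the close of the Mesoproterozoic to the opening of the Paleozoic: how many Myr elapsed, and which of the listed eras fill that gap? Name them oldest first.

461.2 million years; Neoproterozoic

The Mesoproterozoic closes at 1000 Ma and the Paleozoic opens at 538.8 Ma, so the interval is 1000 − 538.8 = 461.2 Myr.
An era fits inside if it starts at or after 1000 Ma and ends at or before 538.8 Ma; oldest first that gives Neoproterozoic.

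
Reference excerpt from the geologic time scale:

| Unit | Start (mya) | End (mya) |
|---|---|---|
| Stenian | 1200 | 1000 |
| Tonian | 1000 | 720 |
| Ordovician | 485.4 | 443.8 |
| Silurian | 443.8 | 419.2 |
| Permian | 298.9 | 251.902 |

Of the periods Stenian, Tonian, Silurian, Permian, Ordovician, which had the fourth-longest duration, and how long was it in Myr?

Ordovician, 41.6 million years

Durations: Stenian 200; Tonian 280; Silurian 24.6; Permian 46.998; Ordovician 41.6 Myr.
Sorted longest-first: Tonian (280), Stenian (200), Permian (46.998), Ordovician (41.6), Silurian (24.6).
The fourth longest is Ordovician at 41.6 Myr.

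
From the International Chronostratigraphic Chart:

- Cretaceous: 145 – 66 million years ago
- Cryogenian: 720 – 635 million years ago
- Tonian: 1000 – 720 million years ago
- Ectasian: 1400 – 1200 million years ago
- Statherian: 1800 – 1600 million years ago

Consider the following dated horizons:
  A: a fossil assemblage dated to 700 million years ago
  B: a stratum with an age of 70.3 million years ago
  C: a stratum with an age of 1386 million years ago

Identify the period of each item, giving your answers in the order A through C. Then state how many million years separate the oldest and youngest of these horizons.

A — Cryogenian; B — Cretaceous; C — Ectasian; span 1315.7 million years

A: 700 Ma lies in 720–635 Ma, so Cryogenian.
B: 70.3 Ma lies in 145–66 Ma, so Cretaceous.
C: 1386 Ma lies in 1400–1200 Ma, so Ectasian.
Oldest = 1386 Ma, youngest = 70.3 Ma → span 1315.7 Myr.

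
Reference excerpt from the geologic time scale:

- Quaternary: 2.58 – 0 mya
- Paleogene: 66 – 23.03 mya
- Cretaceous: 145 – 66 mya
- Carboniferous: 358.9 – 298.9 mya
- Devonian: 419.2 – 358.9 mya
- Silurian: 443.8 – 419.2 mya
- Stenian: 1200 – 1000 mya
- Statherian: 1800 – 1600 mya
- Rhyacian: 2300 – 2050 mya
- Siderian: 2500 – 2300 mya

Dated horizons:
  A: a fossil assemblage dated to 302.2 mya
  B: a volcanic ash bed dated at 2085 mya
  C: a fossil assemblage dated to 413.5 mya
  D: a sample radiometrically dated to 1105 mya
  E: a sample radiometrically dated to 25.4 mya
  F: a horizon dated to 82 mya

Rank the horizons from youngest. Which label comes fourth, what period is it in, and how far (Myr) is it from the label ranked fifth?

Sorted youngest-first by Ma: E (25.4), F (82), A (302.2), C (413.5), D (1105), B (2085).
The fourth youngest is C at 413.5 Ma, which lies in 419.2–358.9 Ma: the Devonian.
The fifth youngest is D at 1105 Ma; separation = |413.5 − 1105| = 691.5 Myr.

C, in the Devonian; 691.5 million years to D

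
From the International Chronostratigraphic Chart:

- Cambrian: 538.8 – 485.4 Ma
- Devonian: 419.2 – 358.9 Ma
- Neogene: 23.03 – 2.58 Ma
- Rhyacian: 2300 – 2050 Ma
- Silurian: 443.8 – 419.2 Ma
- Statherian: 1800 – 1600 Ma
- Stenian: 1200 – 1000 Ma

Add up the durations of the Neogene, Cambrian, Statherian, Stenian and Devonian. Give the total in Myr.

Duration is start − end for each: (23.03 − 2.58) + (538.8 − 485.4) + (1800 − 1600) + (1200 − 1000) + (419.2 − 358.9).
That is 20.45 + 53.4 + 200 + 200 + 60.3, which totals 534.15 million years.

534.15 million years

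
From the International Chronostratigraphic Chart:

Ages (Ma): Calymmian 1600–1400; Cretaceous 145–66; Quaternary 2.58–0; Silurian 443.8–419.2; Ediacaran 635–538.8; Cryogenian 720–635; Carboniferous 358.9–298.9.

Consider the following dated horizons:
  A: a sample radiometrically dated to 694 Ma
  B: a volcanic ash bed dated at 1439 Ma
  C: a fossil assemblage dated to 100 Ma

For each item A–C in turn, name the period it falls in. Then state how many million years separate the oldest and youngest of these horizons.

Match each age against the start–end ranges in the excerpt: A = 694 Ma → Cryogenian (720–635); B = 1439 Ma → Calymmian (1600–1400); C = 100 Ma → Cretaceous (145–66).
The largest age is 1439 Ma and the smallest is 100 Ma; their difference is 1339 Myr.

A — Cryogenian; B — Calymmian; C — Cretaceous; span 1339 million years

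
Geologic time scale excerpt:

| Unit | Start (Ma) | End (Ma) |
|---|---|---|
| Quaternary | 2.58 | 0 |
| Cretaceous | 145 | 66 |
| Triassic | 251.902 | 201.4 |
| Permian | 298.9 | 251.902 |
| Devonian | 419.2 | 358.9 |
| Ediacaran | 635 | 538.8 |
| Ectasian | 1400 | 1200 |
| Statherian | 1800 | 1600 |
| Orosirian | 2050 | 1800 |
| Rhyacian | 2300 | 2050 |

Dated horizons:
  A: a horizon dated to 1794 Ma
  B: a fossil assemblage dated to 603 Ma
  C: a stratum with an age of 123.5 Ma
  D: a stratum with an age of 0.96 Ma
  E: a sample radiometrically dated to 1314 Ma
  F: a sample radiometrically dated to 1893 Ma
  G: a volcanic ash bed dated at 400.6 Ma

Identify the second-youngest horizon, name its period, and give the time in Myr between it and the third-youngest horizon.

Smaller Ma means younger, so youngest first: D 0.96 < C 123.5 < G 400.6 < B 603 < E 1314 < A 1794 < F 1893.
Counting 2 along gives C (123.5 Ma); the excerpt puts that inside the Cretaceous, 145–66 Ma.
Next in line is G (400.6 Ma), and 400.6 − 123.5 = 277.1 Myr.

C, in the Cretaceous; 277.1 million years to G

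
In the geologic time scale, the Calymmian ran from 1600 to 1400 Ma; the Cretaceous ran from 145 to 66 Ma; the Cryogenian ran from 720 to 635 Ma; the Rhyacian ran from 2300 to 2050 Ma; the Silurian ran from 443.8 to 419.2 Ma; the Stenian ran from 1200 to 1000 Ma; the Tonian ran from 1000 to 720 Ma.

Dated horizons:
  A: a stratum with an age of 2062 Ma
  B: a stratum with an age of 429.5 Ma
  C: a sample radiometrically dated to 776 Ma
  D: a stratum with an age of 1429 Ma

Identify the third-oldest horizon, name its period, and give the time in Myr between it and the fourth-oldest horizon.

C, in the Tonian; 346.5 million years to B

Larger Ma means older, so oldest first: A 2062 > D 1429 > C 776 > B 429.5.
Counting 3 along gives C (776 Ma); the excerpt puts that inside the Tonian, 1000–720 Ma.
Next in line is B (429.5 Ma), and 776 − 429.5 = 346.5 Myr.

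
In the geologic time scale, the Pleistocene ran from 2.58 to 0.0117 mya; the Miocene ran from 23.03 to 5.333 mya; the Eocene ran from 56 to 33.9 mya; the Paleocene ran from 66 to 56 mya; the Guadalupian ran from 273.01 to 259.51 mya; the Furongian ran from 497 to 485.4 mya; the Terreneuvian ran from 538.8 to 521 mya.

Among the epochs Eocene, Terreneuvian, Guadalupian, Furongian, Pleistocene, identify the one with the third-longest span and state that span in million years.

Start − end for each: Eocene 56 − 33.9 = 22.1; Terreneuvian 538.8 − 521 = 17.8; Guadalupian 273.01 − 259.51 = 13.5; Furongian 497 − 485.4 = 11.6; Pleistocene 2.58 − 0.0117 = 2.5683.
Ranking these from longest: Eocene > Terreneuvian > Guadalupian > Furongian > Pleistocene.
Position 3 in that ranking is Guadalupian, which lasted 13.5 Myr.

Guadalupian, 13.5 million years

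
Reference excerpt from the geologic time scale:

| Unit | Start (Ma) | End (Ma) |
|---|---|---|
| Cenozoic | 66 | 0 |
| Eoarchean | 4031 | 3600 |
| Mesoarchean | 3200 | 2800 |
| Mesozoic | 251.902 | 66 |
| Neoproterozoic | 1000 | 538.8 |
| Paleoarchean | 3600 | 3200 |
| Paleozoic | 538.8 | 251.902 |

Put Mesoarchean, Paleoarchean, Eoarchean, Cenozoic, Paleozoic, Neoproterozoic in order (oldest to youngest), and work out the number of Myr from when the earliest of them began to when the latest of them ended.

Start ages (Ma): Eoarchean 4031, Paleoarchean 3600, Mesoarchean 3200, Neoproterozoic 1000, Paleozoic 538.8, Cenozoic 66.
Ordered oldest to youngest: Eoarchean, Paleoarchean, Mesoarchean, Neoproterozoic, Paleozoic, Cenozoic.
Span = 4031 − 0 = 4031 Myr.

Eoarchean → Paleoarchean → Mesoarchean → Neoproterozoic → Paleozoic → Cenozoic; total span 4031 Myr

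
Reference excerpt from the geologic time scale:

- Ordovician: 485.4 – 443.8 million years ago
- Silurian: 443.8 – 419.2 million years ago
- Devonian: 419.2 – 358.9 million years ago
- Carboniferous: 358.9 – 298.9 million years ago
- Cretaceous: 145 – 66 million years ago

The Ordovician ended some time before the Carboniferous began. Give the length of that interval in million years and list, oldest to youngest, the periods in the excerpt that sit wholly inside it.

The Ordovician closes at 443.8 Ma and the Carboniferous opens at 358.9 Ma, so the interval is 443.8 − 358.9 = 84.9 Myr.
A period fits inside if it starts at or after 443.8 Ma and ends at or before 358.9 Ma; oldest first that gives Silurian, Devonian.

84.9 million years; Silurian, Devonian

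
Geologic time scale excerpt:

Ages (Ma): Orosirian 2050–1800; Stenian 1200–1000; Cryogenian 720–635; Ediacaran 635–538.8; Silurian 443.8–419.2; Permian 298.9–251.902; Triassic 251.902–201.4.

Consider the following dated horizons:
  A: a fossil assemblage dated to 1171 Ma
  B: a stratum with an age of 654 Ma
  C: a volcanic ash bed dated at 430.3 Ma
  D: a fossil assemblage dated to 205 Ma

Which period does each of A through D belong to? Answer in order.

A — Stenian; B — Cryogenian; C — Silurian; D — Triassic

A: 1171 Ma lies in 1200–1000 Ma, so Stenian.
B: 654 Ma lies in 720–635 Ma, so Cryogenian.
C: 430.3 Ma lies in 443.8–419.2 Ma, so Silurian.
D: 205 Ma lies in 251.902–201.4 Ma, so Triassic.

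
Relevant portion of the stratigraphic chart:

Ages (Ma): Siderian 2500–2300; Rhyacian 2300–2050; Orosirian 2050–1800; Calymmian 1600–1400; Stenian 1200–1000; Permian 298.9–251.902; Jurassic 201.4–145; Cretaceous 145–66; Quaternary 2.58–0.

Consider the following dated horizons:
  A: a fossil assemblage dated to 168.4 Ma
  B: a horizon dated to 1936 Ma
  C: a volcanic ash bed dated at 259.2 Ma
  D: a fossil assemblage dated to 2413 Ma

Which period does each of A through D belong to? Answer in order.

Match each age against the start–end ranges in the excerpt: A = 168.4 Ma → Jurassic (201.4–145); B = 1936 Ma → Orosirian (2050–1800); C = 259.2 Ma → Permian (298.9–251.902); D = 2413 Ma → Siderian (2500–2300).

A — Jurassic; B — Orosirian; C — Permian; D — Siderian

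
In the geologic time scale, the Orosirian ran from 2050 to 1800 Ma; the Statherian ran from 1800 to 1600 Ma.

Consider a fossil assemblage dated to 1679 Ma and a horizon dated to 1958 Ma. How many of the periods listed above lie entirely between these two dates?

The older date is 1958 Ma and the younger is 1679 Ma.
No period both begins after 1958 Ma and ends before 1679 Ma, so the count is 0.

0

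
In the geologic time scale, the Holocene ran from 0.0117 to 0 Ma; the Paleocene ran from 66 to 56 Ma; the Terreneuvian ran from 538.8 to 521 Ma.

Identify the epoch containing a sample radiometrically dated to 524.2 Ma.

Terreneuvian

524.2 Ma lies between 538.8 and 521 Ma, so it falls in the Terreneuvian.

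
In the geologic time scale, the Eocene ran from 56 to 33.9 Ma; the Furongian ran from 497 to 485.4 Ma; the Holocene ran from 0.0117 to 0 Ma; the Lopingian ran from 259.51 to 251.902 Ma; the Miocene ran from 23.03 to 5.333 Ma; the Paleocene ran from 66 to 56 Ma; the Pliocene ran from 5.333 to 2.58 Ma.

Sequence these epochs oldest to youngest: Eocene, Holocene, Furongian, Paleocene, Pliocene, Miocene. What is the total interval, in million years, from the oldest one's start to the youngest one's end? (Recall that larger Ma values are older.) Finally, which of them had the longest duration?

Start ages (Ma): Furongian 497, Paleocene 66, Eocene 56, Miocene 23.03, Pliocene 5.333, Holocene 0.0117.
Ordered oldest to youngest: Furongian, Paleocene, Eocene, Miocene, Pliocene, Holocene.
Span = 497 − 0 = 497 Myr.
Durations: Furongian 11.6, Holocene 0.0117, Paleocene 10, Miocene 17.697, Eocene 22.1, Pliocene 2.753 → longest is Eocene (22.1 Myr).

Furongian → Paleocene → Eocene → Miocene → Pliocene → Holocene; total span 497 Myr; longest is Eocene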